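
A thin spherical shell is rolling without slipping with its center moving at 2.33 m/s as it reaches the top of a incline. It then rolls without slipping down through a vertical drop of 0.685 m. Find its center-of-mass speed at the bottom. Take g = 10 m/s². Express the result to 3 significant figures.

v ≈ 3.69 m/s

The moment of inertia is (2/3)MR², giving k ≡ I/(MR²) = 2/3.
Since it rolls without slipping, ω = v/R and KE = ½Mv² + ½Iω² = ½(1+k)Mv² = (5/6)Mv².
Conserving energy between top and bottom: (5/6)Mv² = (5/6)Mv₀² + Mgh, hence v² = v₀² + 2gh/(1+k).
v = √(2.33² + 2×10×0.685/1.667) = √13.65 ≈ 3.69 m/s.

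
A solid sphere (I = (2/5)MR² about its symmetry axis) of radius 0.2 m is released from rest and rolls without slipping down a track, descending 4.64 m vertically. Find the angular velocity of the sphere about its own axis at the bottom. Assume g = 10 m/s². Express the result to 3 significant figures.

ω ≈ 40.7 rad/s

With I = (2/5)MR², the ratio k = I/(MR²) is 0.4.
Rolling without slipping gives ω = v/R, so the total kinetic energy is ½Mv² + ½Iω² = ½(1+k)Mv² = (7/10)Mv².
Energy conservation Mgh = ½(1+k)Mv² gives v = √(2gh/(1+k)) = √(2 × 10 × 4.64 / 1.4) = 8.142 m/s.
The angular speed follows from ω = v/R = 8.142/0.2 ≈ 40.7 rad/s.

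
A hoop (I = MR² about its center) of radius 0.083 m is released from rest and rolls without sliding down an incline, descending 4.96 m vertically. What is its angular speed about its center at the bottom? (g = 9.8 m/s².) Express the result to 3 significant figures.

For this body I = MR², i.e. k = I/(MR²) = 1.
Since it rolls without slipping, ω = v/R and KE = ½Mv² + ½Iω² = ½(1+k)Mv² = Mv².
Energy conservation Mgh = ½(1+k)Mv² gives v = √(2gh/(1+k)) = √(2 × 9.8 × 4.96 / 2) = 6.972 m/s.
Then ω = v/R = 6.972 / 0.083 ≈ 84.0 rad/s.

ω ≈ 84.0 rad/s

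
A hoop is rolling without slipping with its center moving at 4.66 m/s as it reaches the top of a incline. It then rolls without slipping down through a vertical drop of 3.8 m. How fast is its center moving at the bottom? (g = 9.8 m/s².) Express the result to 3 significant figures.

v ≈ 7.68 m/s

For this body I = MR², i.e. k = I/(MR²) = 1.
Rolling without slipping gives ω = v/R, so the total kinetic energy is ½Mv² + ½Iω² = ½(1+k)Mv² = Mv².
Conserving energy between top and bottom: Mv² = Mv₀² + Mgh, hence v² = v₀² + 2gh/(1+k).
v = √(4.66² + 2×9.8×3.8/2) = √58.96 ≈ 7.68 m/s.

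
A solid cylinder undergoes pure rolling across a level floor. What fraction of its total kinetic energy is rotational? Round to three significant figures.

fraction ≈ 0.333

Here I = (1/2)MR², so the shape factor k = I/(MR²) = 0.5.
Since ω = v/R, the translational part is ½Mv² and the rotational part is ½I(v/R)² = ½kMv²; the total is ½(1+k)Mv².
The rotational fraction is therefore k/(1+k) = 0.5/1.5 ≈ 0.333.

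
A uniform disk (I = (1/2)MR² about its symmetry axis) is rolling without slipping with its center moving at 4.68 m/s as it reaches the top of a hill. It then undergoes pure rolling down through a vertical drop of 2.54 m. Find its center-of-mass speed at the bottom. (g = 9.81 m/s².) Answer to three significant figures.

The moment of inertia is (1/2)MR², giving k ≡ I/(MR²) = 0.5.
Pure rolling means v = ωR; then KE = ½Mv² + ½I(v/R)² = ½(1+k)Mv² = (3/4)Mv².
Energy conservation: (3/4)Mv₀² + Mgh = (3/4)Mv², so v² = v₀² + 2gh/(1+k).
v = √(4.68² + 2×9.81×2.54/1.5) = √55.13 ≈ 7.42 m/s.

v ≈ 7.42 m/s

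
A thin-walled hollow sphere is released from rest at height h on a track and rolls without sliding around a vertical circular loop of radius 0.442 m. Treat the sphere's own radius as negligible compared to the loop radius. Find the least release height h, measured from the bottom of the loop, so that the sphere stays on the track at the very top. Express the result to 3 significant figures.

h_min ≈ 1.25 m

With I = (2/3)MR², the ratio k = I/(MR²) is 2/3.
At the top, contact is just lost when gravity alone supplies the centripetal force: Mg = Mv_top²/r, i.e. v_top² = gr.
With ω = v/R, the kinetic energy at speed v is ½(1+k)Mv² = (5/6)Mv².
Energy conservation from release (height h) to the top (height 2r): Mgh = Mg(2r) + (5/6)M·gr.
Thus h_min = 2r + (1+k)r/2 = r(2 + 1.667/2) = 0.442 × 2.833 ≈ 1.25 m.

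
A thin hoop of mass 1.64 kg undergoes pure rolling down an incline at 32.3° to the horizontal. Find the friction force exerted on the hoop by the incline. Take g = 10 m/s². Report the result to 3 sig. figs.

f ≈ 4.38 N

The moment of inertia is MR², giving k ≡ I/(MR²) = 1.
Translational: Mg sinθ − f = Ma. Rotational about the CM: fR = Iα = kMRa, so f = kMa.
Combining, a = g sinθ/(1+k) and f = kMa = kMg sinθ/(1+k).
f = 1 × 1.64 × 10 × sin32.3° / 2 ≈ 4.38 N.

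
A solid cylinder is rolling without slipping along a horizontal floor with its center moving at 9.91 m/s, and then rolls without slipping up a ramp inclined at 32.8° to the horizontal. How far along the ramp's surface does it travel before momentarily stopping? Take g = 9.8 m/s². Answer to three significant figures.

d ≈ 13.9 m

The moment of inertia is (1/2)MR², giving k ≡ I/(MR²) = 0.5.
Rolling without slipping gives ω = v/R, so the total kinetic energy is ½Mv² + ½Iω² = ½(1+k)Mv² = (3/4)Mv².
Setting this equal to Mgh gives the vertical rise h = (1+k)v₀²/(2g) = 1.5×9.91²/(2×9.8) = 7.516 m.
Along the incline, d = h/sinθ = 7.516/sin32.8° ≈ 13.9 m.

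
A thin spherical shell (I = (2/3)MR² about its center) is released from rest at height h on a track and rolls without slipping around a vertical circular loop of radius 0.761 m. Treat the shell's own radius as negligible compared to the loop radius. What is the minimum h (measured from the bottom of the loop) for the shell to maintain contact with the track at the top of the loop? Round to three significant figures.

With I = (2/3)MR², the ratio k = I/(MR²) is 2/3.
At the top, contact is just lost when gravity alone supplies the centripetal force: Mg = Mv_top²/r, i.e. v_top² = gr.
With ω = v/R, the kinetic energy at speed v is ½(1+k)Mv² = (5/6)Mv².
Energy conservation from release (height h) to the top (height 2r): Mgh = Mg(2r) + (5/6)M·gr.
Thus h_min = 2r + (1+k)r/2 = r(2 + 1.667/2) = 0.761 × 2.833 ≈ 2.16 m.

h_min ≈ 2.16 m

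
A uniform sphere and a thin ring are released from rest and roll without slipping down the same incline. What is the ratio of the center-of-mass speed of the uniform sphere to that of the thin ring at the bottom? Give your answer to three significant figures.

Each satisfies Mgh = ½(1+k)Mv² with k = I/(MR²), so v ∝ 1/√(1+k).
For the uniform sphere k = 0.4; for the thin ring k = 1.
v₁/v₂ = √((1+k₂)/(1+k₁)) = √(2/1.4) ≈ 1.20.

v_ratio ≈ 1.20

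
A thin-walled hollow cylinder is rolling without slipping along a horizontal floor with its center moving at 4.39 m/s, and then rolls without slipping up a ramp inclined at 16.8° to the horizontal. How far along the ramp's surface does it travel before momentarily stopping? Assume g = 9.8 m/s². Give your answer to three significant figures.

With I = MR², the ratio k = I/(MR²) is 1.
Since it rolls without slipping, ω = v/R and KE = ½Mv² + ½Iω² = ½(1+k)Mv² = Mv².
Setting this equal to Mgh gives the vertical rise h = (1+k)v₀²/(2g) = 2×4.39²/(2×9.8) = 1.967 m.
The distance along the slope is d = h/sinθ = 1.967/sin16.8° ≈ 6.80 m.

d ≈ 6.80 m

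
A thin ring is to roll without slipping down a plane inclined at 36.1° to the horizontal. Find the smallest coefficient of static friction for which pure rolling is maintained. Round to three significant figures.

μ_min ≈ 0.365

For this body I = MR², i.e. k = I/(MR²) = 1.
Translational: Mg sinθ − f = Ma. Rotational about the CM: fR = Iα = kMRa, so f = kMa.
These give a = g sinθ/(1+k) and the required friction f = kMg sinθ/(1+k).
With N = Mg cosθ, the no-slip condition f ≤ μN gives μ_min = f/N = k tanθ/(1+k).
μ_min = 1 × tan36.1° / 2 ≈ 0.365.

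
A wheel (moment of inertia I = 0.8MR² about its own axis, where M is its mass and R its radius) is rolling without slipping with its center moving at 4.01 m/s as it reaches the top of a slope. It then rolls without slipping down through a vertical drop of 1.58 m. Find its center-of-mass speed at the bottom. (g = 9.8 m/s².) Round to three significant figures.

For this body I = 0.8MR², i.e. k = I/(MR²) = 0.8.
Rolling without slipping gives ω = v/R, so the total kinetic energy is ½Mv² + ½Iω² = ½(1+k)Mv² = (9/10)Mv².
Energy conservation: (9/10)Mv₀² + Mgh = (9/10)Mv², so v² = v₀² + 2gh/(1+k).
v = √(4.01² + 2×9.8×1.58/1.8) = √33.28 ≈ 5.77 m/s.

v ≈ 5.77 m/s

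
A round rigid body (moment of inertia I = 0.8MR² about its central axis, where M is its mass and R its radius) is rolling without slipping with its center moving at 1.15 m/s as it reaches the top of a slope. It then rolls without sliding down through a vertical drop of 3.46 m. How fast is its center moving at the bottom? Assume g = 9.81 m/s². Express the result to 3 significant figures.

With I = 0.8MR², the ratio k = I/(MR²) is 0.8.
Rolling without slipping gives ω = v/R, so the total kinetic energy is ½Mv² + ½Iω² = ½(1+k)Mv² = (9/10)Mv².
Energy conservation: (9/10)Mv₀² + Mgh = (9/10)Mv², so v² = v₀² + 2gh/(1+k).
v = √(1.15² + 2×9.81×3.46/1.8) = √39.04 ≈ 6.25 m/s.

v ≈ 6.25 m/s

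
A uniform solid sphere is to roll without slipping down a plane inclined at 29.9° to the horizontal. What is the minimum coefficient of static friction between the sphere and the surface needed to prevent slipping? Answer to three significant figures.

μ_min ≈ 0.164

For this body I = (2/5)MR², i.e. k = I/(MR²) = 0.4.
Translational: Mg sinθ − f = Ma. Rotational about the CM: fR = Iα = kMRa, so f = kMa.
These give a = g sinθ/(1+k) and the required friction f = kMg sinθ/(1+k).
With N = Mg cosθ, the no-slip condition f ≤ μN gives μ_min = f/N = k tanθ/(1+k).
μ_min = 0.4 × tan29.9° / 1.4 ≈ 0.164.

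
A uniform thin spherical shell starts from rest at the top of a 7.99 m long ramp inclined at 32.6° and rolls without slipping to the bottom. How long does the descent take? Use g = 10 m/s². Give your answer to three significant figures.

t ≈ 2.22 s

For this body I = (2/3)MR², i.e. k = I/(MR²) = 2/3.
Translational: Mg sinθ − f = Ma. Rotational about the CM: fR = Iα = kMRa, so f = kMa.
Hence a = g sinθ/(1+k) = 10×sin32.6°/1.667 = 3.233 m/s².
Starting from rest, L = ½at², so t = √(2L/a) = √(2×7.99/3.233) ≈ 2.22 s.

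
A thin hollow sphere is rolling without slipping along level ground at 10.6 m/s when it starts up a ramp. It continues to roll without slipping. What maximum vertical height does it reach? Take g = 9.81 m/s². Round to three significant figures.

For this body I = (2/3)MR², i.e. k = I/(MR²) = 2/3.
Since it rolls without slipping, ω = v/R and KE = ½Mv² + ½Iω² = ½(1+k)Mv² = (5/6)Mv².
All of this converts to potential energy at the highest point: (5/6)Mv₀² = Mgh.
Thus h = (1+k)v₀²/(2g) = 1.667 × 10.6² / (2 × 9.81) ≈ 9.54 m.

h ≈ 9.54 m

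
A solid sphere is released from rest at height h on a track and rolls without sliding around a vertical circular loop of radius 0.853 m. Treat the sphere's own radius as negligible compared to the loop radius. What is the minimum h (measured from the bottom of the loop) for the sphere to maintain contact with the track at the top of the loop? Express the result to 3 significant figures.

h_min ≈ 2.30 m

With I = (2/5)MR², the ratio k = I/(MR²) is 0.4.
At the top, contact is just lost when gravity alone supplies the centripetal force: Mg = Mv_top²/r, i.e. v_top² = gr.
With ω = v/R, the kinetic energy at speed v is ½(1+k)Mv² = (7/10)Mv².
Energy conservation from release (height h) to the top (height 2r): Mgh = Mg(2r) + (7/10)M·gr.
Thus h_min = 2r + (1+k)r/2 = r(2 + 1.4/2) = 0.853 × 2.7 ≈ 2.30 m.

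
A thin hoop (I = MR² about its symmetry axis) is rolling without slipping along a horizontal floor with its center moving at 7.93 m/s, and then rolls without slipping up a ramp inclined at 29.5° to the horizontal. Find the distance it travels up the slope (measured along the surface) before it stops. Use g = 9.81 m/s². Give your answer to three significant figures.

d ≈ 13.0 m

The moment of inertia is MR², giving k ≡ I/(MR²) = 1.
Since it rolls without slipping, ω = v/R and KE = ½Mv² + ½Iω² = ½(1+k)Mv² = Mv².
Setting this equal to Mgh gives the vertical rise h = (1+k)v₀²/(2g) = 2×7.93²/(2×9.81) = 6.41 m.
The distance along the slope is d = h/sinθ = 6.41/sin29.5° ≈ 13.0 m.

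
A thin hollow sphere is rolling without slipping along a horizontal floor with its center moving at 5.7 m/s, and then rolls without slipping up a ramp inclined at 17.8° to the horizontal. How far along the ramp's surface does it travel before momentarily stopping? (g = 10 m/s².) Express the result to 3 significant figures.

Here I = (2/3)MR², so the shape factor k = I/(MR²) = 2/3.
Rolling without slipping gives ω = v/R, so the total kinetic energy is ½Mv² + ½Iω² = ½(1+k)Mv² = (5/6)Mv².
Setting this equal to Mgh gives the vertical rise h = (1+k)v₀²/(2g) = 1.667×5.7²/(2×10) = 2.708 m.
The distance along the slope is d = h/sinθ = 2.708/sin17.8° ≈ 8.86 m.

d ≈ 8.86 m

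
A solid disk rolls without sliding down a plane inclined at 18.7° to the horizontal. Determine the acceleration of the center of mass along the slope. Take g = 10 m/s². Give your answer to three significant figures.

a ≈ 2.14 m/s²

For this body I = (1/2)MR², i.e. k = I/(MR²) = 0.5.
Translational: Mg sinθ − f = Ma. Rotational about the CM: fR = Iα = kMRa, so f = kMa.
Eliminating f: Mg sinθ = (1+k)Ma, so a = g sinθ/(1+k) = 10 × sin18.7° / 1.5 ≈ 2.14 m/s².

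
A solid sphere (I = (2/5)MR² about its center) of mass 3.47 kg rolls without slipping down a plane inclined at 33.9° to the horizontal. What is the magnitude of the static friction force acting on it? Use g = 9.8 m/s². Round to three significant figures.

f ≈ 5.42 N

For this body I = (2/5)MR², i.e. k = I/(MR²) = 0.4.
Along the incline Mg sinθ − f = Ma, and torque about the center fR = Iα = kMR²(a/R) gives f = kMa.
Combining, a = g sinθ/(1+k) and f = kMa = kMg sinθ/(1+k).
f = 0.4 × 3.47 × 9.8 × sin33.9° / 1.4 ≈ 5.42 N.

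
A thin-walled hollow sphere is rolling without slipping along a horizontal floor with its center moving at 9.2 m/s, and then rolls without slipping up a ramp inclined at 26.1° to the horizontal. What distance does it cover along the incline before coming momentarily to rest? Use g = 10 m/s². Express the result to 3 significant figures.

Here I = (2/3)MR², so the shape factor k = I/(MR²) = 2/3.
Rolling without slipping gives ω = v/R, so the total kinetic energy is ½Mv² + ½Iω² = ½(1+k)Mv² = (5/6)Mv².
Setting this equal to Mgh gives the vertical rise h = (1+k)v₀²/(2g) = 1.667×9.2²/(2×10) = 7.053 m.
Along the incline, d = h/sinθ = 7.053/sin26.1° ≈ 16.0 m.

d ≈ 16.0 m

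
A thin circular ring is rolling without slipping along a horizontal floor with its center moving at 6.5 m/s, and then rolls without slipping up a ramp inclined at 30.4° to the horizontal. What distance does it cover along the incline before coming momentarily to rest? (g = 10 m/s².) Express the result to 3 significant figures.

For this body I = MR², i.e. k = I/(MR²) = 1.
The rolling condition ω = v/R makes the rotational term ½I(v/R)² = ½kMv², so KE_total = ½(1+k)Mv² = Mv².
Setting this equal to Mgh gives the vertical rise h = (1+k)v₀²/(2g) = 2×6.5²/(2×10) = 4.225 m.
Along the incline, d = h/sinθ = 4.225/sin30.4° ≈ 8.35 m.

d ≈ 8.35 m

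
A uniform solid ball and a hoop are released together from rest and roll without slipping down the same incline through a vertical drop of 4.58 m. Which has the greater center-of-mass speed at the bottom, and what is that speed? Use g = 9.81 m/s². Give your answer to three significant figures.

For rolling without slipping, Mgh = ½(1+k)Mv² where k = I/(MR²), so v = √(2gh/(1+k)).
Uniform solid ball: k = 0.4, giving v = √(2×9.81×4.58/1.4) = 8.012 m/s.
Hoop: k = 1, giving v = √(2×9.81×4.58/2) = 6.703 m/s.
The smaller k wins: the uniform solid ball, at ≈ 8.01 m/s.

the uniform solid ball, at v ≈ 8.01 m/s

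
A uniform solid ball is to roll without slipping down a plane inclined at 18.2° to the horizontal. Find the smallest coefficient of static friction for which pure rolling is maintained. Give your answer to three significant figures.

μ_min ≈ 0.0939

The moment of inertia is (2/5)MR², giving k ≡ I/(MR²) = 0.4.
Along the incline Mg sinθ − f = Ma, and torque about the center fR = Iα = kMR²(a/R) gives f = kMa.
These give a = g sinθ/(1+k) and the required friction f = kMg sinθ/(1+k).
The normal force is N = Mg cosθ, so μ_min = f/N = k tanθ/(1+k).
μ_min = 0.4 × tan18.2° / 1.4 ≈ 0.0939.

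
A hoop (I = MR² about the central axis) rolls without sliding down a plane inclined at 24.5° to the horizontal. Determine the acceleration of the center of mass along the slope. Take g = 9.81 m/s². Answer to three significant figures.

a ≈ 2.03 m/s²

Here I = MR², so the shape factor k = I/(MR²) = 1.
Translational: Mg sinθ − f = Ma. Rotational about the CM: fR = Iα = kMRa, so f = kMa.
Eliminating f: Mg sinθ = (1+k)Ma, so a = g sinθ/(1+k) = 9.81 × sin24.5° / 2 ≈ 2.03 m/s².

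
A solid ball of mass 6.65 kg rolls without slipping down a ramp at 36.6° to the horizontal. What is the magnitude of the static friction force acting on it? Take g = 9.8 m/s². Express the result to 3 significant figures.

With I = (2/5)MR², the ratio k = I/(MR²) is 0.4.
Newton's second law down the slope: Mg sinθ − f = Ma. The torque equation fR = Iα (with α = a/R) gives f = kMa.
Combining, a = g sinθ/(1+k) and f = kMa = kMg sinθ/(1+k).
f = 0.4 × 6.65 × 9.8 × sin36.6° / 1.4 ≈ 11.1 N.

f ≈ 11.1 N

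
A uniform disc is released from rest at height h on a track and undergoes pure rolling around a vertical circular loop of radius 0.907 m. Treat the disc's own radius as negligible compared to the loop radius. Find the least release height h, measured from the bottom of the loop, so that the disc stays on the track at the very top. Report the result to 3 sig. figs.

h_min ≈ 2.49 m

The moment of inertia is (1/2)MR², giving k ≡ I/(MR²) = 0.5.
At the top of the loop, the minimum-contact condition is Mg = Mv_top²/r, so v_top² = gr.
With ω = v/R, the kinetic energy at speed v is ½(1+k)Mv² = (3/4)Mv².
Energy conservation from release (height h) to the top (height 2r): Mgh = Mg(2r) + (3/4)M·gr.
Thus h_min = 2r + (1+k)r/2 = r(2 + 1.5/2) = 0.907 × 2.75 ≈ 2.49 m.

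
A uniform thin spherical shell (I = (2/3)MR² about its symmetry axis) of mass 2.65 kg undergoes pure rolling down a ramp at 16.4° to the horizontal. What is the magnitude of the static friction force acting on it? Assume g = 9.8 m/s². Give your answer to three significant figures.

The moment of inertia is (2/3)MR², giving k ≡ I/(MR²) = 2/3.
Newton's second law down the slope: Mg sinθ − f = Ma. The torque equation fR = Iα (with α = a/R) gives f = kMa.
Combining, a = g sinθ/(1+k) and f = kMa = kMg sinθ/(1+k).
f = (2/3) × 2.65 × 9.8 × sin16.4° / 1.667 ≈ 2.93 N.

f ≈ 2.93 N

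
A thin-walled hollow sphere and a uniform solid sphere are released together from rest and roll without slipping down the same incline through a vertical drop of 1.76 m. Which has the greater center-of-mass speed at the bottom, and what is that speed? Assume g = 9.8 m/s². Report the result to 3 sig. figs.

the uniform solid sphere, at v ≈ 4.96 m/s

For rolling without slipping, Mgh = ½(1+k)Mv² where k = I/(MR²), so v = √(2gh/(1+k)).
Thin-walled hollow sphere: k = 2/3, giving v = √(2×9.8×1.76/1.667) = 4.549 m/s.
Uniform solid sphere: k = 0.4, giving v = √(2×9.8×1.76/1.4) = 4.964 m/s.
The smaller k wins: the uniform solid sphere, at ≈ 4.96 m/s.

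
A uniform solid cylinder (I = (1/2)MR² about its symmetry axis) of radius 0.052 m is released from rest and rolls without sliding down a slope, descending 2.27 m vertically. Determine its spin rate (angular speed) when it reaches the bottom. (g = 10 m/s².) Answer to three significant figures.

For this body I = (1/2)MR², i.e. k = I/(MR²) = 0.5.
Pure rolling means v = ωR; then KE = ½Mv² + ½I(v/R)² = ½(1+k)Mv² = (3/4)Mv².
Energy conservation Mgh = ½(1+k)Mv² gives v = √(2gh/(1+k)) = √(2 × 10 × 2.27 / 1.5) = 5.502 m/s.
Then ω = v/R = 5.502 / 0.052 ≈ 106 rad/s.

ω ≈ 106 rad/s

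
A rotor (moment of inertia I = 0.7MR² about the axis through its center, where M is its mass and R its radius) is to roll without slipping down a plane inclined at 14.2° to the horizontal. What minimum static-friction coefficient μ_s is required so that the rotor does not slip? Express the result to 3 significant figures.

μ_min ≈ 0.104

Here I = 0.7MR², so the shape factor k = I/(MR²) = 0.7.
Translational: Mg sinθ − f = Ma. Rotational about the CM: fR = Iα = kMRa, so f = kMa.
These give a = g sinθ/(1+k) and the required friction f = kMg sinθ/(1+k).
With N = Mg cosθ, the no-slip condition f ≤ μN gives μ_min = f/N = k tanθ/(1+k).
μ_min = 0.7 × tan14.2° / 1.7 ≈ 0.104.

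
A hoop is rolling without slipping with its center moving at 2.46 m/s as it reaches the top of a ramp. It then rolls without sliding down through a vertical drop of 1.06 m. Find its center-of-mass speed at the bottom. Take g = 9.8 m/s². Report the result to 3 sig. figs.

v ≈ 4.05 m/s

For this body I = MR², i.e. k = I/(MR²) = 1.
Since it rolls without slipping, ω = v/R and KE = ½Mv² + ½Iω² = ½(1+k)Mv² = Mv².
Conserving energy between top and bottom: Mv² = Mv₀² + Mgh, hence v² = v₀² + 2gh/(1+k).
v = √(2.46² + 2×9.8×1.06/2) = √16.44 ≈ 4.05 m/s.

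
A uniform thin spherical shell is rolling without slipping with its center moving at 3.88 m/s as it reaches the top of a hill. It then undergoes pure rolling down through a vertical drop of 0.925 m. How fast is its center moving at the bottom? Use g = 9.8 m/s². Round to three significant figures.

For this body I = (2/3)MR², i.e. k = I/(MR²) = 2/3.
Pure rolling means v = ωR; then KE = ½Mv² + ½I(v/R)² = ½(1+k)Mv² = (5/6)Mv².
Conserving energy between top and bottom: (5/6)Mv² = (5/6)Mv₀² + Mgh, hence v² = v₀² + 2gh/(1+k).
v = √(3.88² + 2×9.8×0.925/1.667) = √25.93 ≈ 5.09 m/s.

v ≈ 5.09 m/s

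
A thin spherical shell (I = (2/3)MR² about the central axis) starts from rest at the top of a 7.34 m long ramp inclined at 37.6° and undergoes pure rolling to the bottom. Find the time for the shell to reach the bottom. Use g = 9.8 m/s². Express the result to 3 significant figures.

Here I = (2/3)MR², so the shape factor k = I/(MR²) = 2/3.
Along the incline Mg sinθ − f = Ma, and torque about the center fR = Iα = kMR²(a/R) gives f = kMa.
Hence a = g sinθ/(1+k) = 9.8×sin37.6°/1.667 = 3.588 m/s².
With constant a from rest, t = √(2L/a) = √(2·7.34/3.588) ≈ 2.02 s.

t ≈ 2.02 s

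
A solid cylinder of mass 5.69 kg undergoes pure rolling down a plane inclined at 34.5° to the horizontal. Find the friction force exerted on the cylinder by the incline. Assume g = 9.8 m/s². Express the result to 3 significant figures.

f ≈ 10.5 N

For this body I = (1/2)MR², i.e. k = I/(MR²) = 0.5.
Translational: Mg sinθ − f = Ma. Rotational about the CM: fR = Iα = kMRa, so f = kMa.
Combining, a = g sinθ/(1+k) and f = kMa = kMg sinθ/(1+k).
f = 0.5 × 5.69 × 9.8 × sin34.5° / 1.5 ≈ 10.5 N.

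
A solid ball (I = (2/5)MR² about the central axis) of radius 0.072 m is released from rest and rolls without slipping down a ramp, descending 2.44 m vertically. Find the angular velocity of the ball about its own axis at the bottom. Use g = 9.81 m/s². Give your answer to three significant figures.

The moment of inertia is (2/5)MR², giving k ≡ I/(MR²) = 0.4.
The rolling condition ω = v/R makes the rotational term ½I(v/R)² = ½kMv², so KE_total = ½(1+k)Mv² = (7/10)Mv².
Energy conservation Mgh = ½(1+k)Mv² gives v = √(2gh/(1+k)) = √(2 × 9.81 × 2.44 / 1.4) = 5.848 m/s.
The angular speed follows from ω = v/R = 5.848/0.072 ≈ 81.2 rad/s.

ω ≈ 81.2 rad/s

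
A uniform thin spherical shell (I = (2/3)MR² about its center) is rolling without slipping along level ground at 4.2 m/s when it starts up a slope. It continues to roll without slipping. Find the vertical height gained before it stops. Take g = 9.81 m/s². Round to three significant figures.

h ≈ 1.50 m

The moment of inertia is (2/3)MR², giving k ≡ I/(MR²) = 2/3.
Pure rolling means v = ωR; then KE = ½Mv² + ½I(v/R)² = ½(1+k)Mv² = (5/6)Mv².
At the top the kinetic energy is zero, so (5/6)Mv₀² = Mgh.
Thus h = (1+k)v₀²/(2g) = 1.667 × 4.2² / (2 × 9.81) ≈ 1.50 m.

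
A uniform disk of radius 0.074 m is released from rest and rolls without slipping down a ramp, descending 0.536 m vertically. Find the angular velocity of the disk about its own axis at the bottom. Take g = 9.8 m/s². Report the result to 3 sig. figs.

ω ≈ 35.8 rad/s

The moment of inertia is (1/2)MR², giving k ≡ I/(MR²) = 0.5.
Since it rolls without slipping, ω = v/R and KE = ½Mv² + ½Iω² = ½(1+k)Mv² = (3/4)Mv².
Energy conservation Mgh = ½(1+k)Mv² gives v = √(2gh/(1+k)) = √(2 × 9.8 × 0.536 / 1.5) = 2.646 m/s.
The angular speed follows from ω = v/R = 2.646/0.074 ≈ 35.8 rad/s.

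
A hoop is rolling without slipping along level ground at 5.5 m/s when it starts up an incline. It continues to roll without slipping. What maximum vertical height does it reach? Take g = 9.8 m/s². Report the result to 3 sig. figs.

h ≈ 3.09 m

The moment of inertia is MR², giving k ≡ I/(MR²) = 1.
Pure rolling means v = ωR; then KE = ½Mv² + ½I(v/R)² = ½(1+k)Mv² = Mv².
At the top the kinetic energy is zero, so Mv₀² = Mgh.
Thus h = (1+k)v₀²/(2g) = 2 × 5.5² / (2 × 9.8) ≈ 3.09 m.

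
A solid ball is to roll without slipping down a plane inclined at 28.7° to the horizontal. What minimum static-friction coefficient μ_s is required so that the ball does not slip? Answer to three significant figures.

μ_min ≈ 0.156

The moment of inertia is (2/5)MR², giving k ≡ I/(MR²) = 0.4.
Newton's second law down the slope: Mg sinθ − f = Ma. The torque equation fR = Iα (with α = a/R) gives f = kMa.
These give a = g sinθ/(1+k) and the required friction f = kMg sinθ/(1+k).
With N = Mg cosθ, the no-slip condition f ≤ μN gives μ_min = f/N = k tanθ/(1+k).
μ_min = 0.4 × tan28.7° / 1.4 ≈ 0.156.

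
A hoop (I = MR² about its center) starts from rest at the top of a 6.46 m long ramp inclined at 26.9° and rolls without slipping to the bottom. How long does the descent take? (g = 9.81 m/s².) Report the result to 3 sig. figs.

Here I = MR², so the shape factor k = I/(MR²) = 1.
Along the incline Mg sinθ − f = Ma, and torque about the center fR = Iα = kMR²(a/R) gives f = kMa.
Hence a = g sinθ/(1+k) = 9.81×sin26.9°/2 = 2.219 m/s².
With constant a from rest, t = √(2L/a) = √(2·6.46/2.219) ≈ 2.41 s.

t ≈ 2.41 s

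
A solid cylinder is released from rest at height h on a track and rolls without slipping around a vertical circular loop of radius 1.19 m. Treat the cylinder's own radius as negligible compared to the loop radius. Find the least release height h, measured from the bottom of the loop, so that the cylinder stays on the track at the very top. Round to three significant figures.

h_min ≈ 3.27 m

For this body I = (1/2)MR², i.e. k = I/(MR²) = 0.5.
At the top of the loop, the minimum-contact condition is Mg = Mv_top²/r, so v_top² = gr.
With ω = v/R, the kinetic energy at speed v is ½(1+k)Mv² = (3/4)Mv².
Energy conservation from release (height h) to the top (height 2r): Mgh = Mg(2r) + (3/4)M·gr.
Thus h_min = 2r + (1+k)r/2 = r(2 + 1.5/2) = 1.19 × 2.75 ≈ 3.27 m.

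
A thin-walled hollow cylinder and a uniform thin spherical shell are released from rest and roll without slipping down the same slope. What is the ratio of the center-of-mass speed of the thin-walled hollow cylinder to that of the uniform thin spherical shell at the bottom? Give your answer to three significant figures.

Each satisfies Mgh = ½(1+k)Mv² with k = I/(MR²), so v ∝ 1/√(1+k).
For the thin-walled hollow cylinder k = 1; for the uniform thin spherical shell k = 2/3.
v₁/v₂ = √((1+k₂)/(1+k₁)) = √(1.667/2) ≈ 0.913.

v_ratio ≈ 0.913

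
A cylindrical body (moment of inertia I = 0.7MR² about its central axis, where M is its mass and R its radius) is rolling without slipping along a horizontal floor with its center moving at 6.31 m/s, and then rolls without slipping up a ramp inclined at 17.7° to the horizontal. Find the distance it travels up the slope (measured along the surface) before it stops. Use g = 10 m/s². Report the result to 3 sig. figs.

With I = 0.7MR², the ratio k = I/(MR²) is 0.7.
The rolling condition ω = v/R makes the rotational term ½I(v/R)² = ½kMv², so KE_total = ½(1+k)Mv² = (17/20)Mv².
Setting this equal to Mgh gives the vertical rise h = (1+k)v₀²/(2g) = 1.7×6.31²/(2×10) = 3.384 m.
Along the incline, d = h/sinθ = 3.384/sin17.7° ≈ 11.1 m.

d ≈ 11.1 m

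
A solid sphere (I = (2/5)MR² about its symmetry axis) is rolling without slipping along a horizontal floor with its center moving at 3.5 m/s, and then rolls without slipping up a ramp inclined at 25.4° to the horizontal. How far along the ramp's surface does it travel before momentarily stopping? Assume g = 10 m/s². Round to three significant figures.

d ≈ 2.00 m

With I = (2/5)MR², the ratio k = I/(MR²) is 0.4.
Rolling without slipping gives ω = v/R, so the total kinetic energy is ½Mv² + ½Iω² = ½(1+k)Mv² = (7/10)Mv².
Setting this equal to Mgh gives the vertical rise h = (1+k)v₀²/(2g) = 1.4×3.5²/(2×10) = 0.8575 m.
The distance along the slope is d = h/sinθ = 0.8575/sin25.4° ≈ 2.00 m.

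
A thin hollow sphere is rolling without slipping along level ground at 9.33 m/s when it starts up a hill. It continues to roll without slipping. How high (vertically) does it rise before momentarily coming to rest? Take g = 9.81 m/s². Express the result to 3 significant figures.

h ≈ 7.39 m

Here I = (2/3)MR², so the shape factor k = I/(MR²) = 2/3.
The rolling condition ω = v/R makes the rotational term ½I(v/R)² = ½kMv², so KE_total = ½(1+k)Mv² = (5/6)Mv².
All of this converts to potential energy at the highest point: (5/6)Mv₀² = Mgh.
Thus h = (1+k)v₀²/(2g) = 1.667 × 9.33² / (2 × 9.81) ≈ 7.39 m.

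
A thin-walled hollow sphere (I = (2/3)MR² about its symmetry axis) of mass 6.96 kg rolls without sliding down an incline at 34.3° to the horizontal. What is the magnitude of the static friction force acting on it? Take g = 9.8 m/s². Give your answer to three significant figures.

f ≈ 15.4 N

With I = (2/3)MR², the ratio k = I/(MR²) is 2/3.
Along the incline Mg sinθ − f = Ma, and torque about the center fR = Iα = kMR²(a/R) gives f = kMa.
Combining, a = g sinθ/(1+k) and f = kMa = kMg sinθ/(1+k).
f = (2/3) × 6.96 × 9.8 × sin34.3° / 1.667 ≈ 15.4 N.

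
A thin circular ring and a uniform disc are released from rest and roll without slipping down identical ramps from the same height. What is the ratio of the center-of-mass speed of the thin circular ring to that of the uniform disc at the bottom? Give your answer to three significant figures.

Each satisfies Mgh = ½(1+k)Mv² with k = I/(MR²), so v ∝ 1/√(1+k).
For the thin circular ring k = 1; for the uniform disc k = 0.5.
v₁/v₂ = √((1+k₂)/(1+k₁)) = √(1.5/2) ≈ 0.866.

v_ratio ≈ 0.866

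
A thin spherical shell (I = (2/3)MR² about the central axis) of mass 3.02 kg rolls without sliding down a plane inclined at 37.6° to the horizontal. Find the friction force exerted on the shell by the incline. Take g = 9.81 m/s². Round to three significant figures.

f ≈ 7.23 N

Here I = (2/3)MR², so the shape factor k = I/(MR²) = 2/3.
Along the incline Mg sinθ − f = Ma, and torque about the center fR = Iα = kMR²(a/R) gives f = kMa.
Combining, a = g sinθ/(1+k) and f = kMa = kMg sinθ/(1+k).
f = (2/3) × 3.02 × 9.81 × sin37.6° / 1.667 ≈ 7.23 N.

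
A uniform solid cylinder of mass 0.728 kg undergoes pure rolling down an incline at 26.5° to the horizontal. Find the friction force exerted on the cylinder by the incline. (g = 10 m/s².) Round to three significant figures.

Here I = (1/2)MR², so the shape factor k = I/(MR²) = 0.5.
Newton's second law down the slope: Mg sinθ − f = Ma. The torque equation fR = Iα (with α = a/R) gives f = kMa.
Combining, a = g sinθ/(1+k) and f = kMa = kMg sinθ/(1+k).
f = 0.5 × 0.728 × 10 × sin26.5° / 1.5 ≈ 1.08 N.

f ≈ 1.08 N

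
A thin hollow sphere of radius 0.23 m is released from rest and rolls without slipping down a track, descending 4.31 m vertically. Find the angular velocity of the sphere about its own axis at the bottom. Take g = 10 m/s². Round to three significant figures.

ω ≈ 31.3 rad/s

With I = (2/3)MR², the ratio k = I/(MR²) is 2/3.
Pure rolling means v = ωR; then KE = ½Mv² + ½I(v/R)² = ½(1+k)Mv² = (5/6)Mv².
Energy conservation Mgh = ½(1+k)Mv² gives v = √(2gh/(1+k)) = √(2 × 10 × 4.31 / 1.667) = 7.192 m/s.
The angular speed follows from ω = v/R = 7.192/0.23 ≈ 31.3 rad/s.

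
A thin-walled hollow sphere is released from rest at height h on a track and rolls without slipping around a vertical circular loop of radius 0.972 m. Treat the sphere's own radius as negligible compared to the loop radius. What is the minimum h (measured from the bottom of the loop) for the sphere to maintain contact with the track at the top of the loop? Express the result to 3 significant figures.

Here I = (2/3)MR², so the shape factor k = I/(MR²) = 2/3.
At the top of the loop, the minimum-contact condition is Mg = Mv_top²/r, so v_top² = gr.
With ω = v/R, the kinetic energy at speed v is ½(1+k)Mv² = (5/6)Mv².
Energy conservation from release (height h) to the top (height 2r): Mgh = Mg(2r) + (5/6)M·gr.
Thus h_min = 2r + (1+k)r/2 = r(2 + 1.667/2) = 0.972 × 2.833 ≈ 2.75 m.

h_min ≈ 2.75 m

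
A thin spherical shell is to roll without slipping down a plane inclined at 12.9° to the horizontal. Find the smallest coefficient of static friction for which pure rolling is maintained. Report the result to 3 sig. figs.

With I = (2/3)MR², the ratio k = I/(MR²) is 2/3.
Along the incline Mg sinθ − f = Ma, and torque about the center fR = Iα = kMR²(a/R) gives f = kMa.
These give a = g sinθ/(1+k) and the required friction f = kMg sinθ/(1+k).
The normal force is N = Mg cosθ, so μ_min = f/N = k tanθ/(1+k).
μ_min = (2/3) × tan12.9° / 1.667 ≈ 0.0916.

μ_min ≈ 0.0916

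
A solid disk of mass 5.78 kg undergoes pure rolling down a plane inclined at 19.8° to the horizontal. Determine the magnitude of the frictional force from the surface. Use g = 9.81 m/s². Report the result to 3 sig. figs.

Here I = (1/2)MR², so the shape factor k = I/(MR²) = 0.5.
Newton's second law down the slope: Mg sinθ − f = Ma. The torque equation fR = Iα (with α = a/R) gives f = kMa.
Combining, a = g sinθ/(1+k) and f = kMa = kMg sinθ/(1+k).
f = 0.5 × 5.78 × 9.81 × sin19.8° / 1.5 ≈ 6.40 N.

f ≈ 6.40 N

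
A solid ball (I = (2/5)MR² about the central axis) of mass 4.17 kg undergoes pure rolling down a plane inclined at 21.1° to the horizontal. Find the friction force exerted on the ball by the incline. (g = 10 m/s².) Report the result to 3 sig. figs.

With I = (2/5)MR², the ratio k = I/(MR²) is 0.4.
Newton's second law down the slope: Mg sinθ − f = Ma. The torque equation fR = Iα (with α = a/R) gives f = kMa.
Combining, a = g sinθ/(1+k) and f = kMa = kMg sinθ/(1+k).
f = 0.4 × 4.17 × 10 × sin21.1° / 1.4 ≈ 4.29 N.

f ≈ 4.29 N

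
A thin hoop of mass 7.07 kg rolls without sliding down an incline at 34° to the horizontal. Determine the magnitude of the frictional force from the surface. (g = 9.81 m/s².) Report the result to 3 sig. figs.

Here I = MR², so the shape factor k = I/(MR²) = 1.
Along the incline Mg sinθ − f = Ma, and torque about the center fR = Iα = kMR²(a/R) gives f = kMa.
Combining, a = g sinθ/(1+k) and f = kMa = kMg sinθ/(1+k).
f = 1 × 7.07 × 9.81 × sin34° / 2 ≈ 19.4 N.

f ≈ 19.4 N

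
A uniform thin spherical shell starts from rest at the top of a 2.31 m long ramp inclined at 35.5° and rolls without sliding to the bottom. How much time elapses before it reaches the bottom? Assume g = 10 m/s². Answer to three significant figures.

t ≈ 1.15 s

With I = (2/3)MR², the ratio k = I/(MR²) is 2/3.
Newton's second law down the slope: Mg sinθ − f = Ma. The torque equation fR = Iα (with α = a/R) gives f = kMa.
Hence a = g sinθ/(1+k) = 10×sin35.5°/1.667 = 3.484 m/s².
With constant a from rest, t = √(2L/a) = √(2·2.31/3.484) ≈ 1.15 s.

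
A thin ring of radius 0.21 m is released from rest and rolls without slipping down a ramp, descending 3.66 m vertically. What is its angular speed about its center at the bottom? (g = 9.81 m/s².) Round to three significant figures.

For this body I = MR², i.e. k = I/(MR²) = 1.
Since it rolls without slipping, ω = v/R and KE = ½Mv² + ½Iω² = ½(1+k)Mv² = Mv².
Energy conservation Mgh = ½(1+k)Mv² gives v = √(2gh/(1+k)) = √(2 × 9.81 × 3.66 / 2) = 5.992 m/s.
Then ω = v/R = 5.992 / 0.21 ≈ 28.5 rad/s.

ω ≈ 28.5 rad/s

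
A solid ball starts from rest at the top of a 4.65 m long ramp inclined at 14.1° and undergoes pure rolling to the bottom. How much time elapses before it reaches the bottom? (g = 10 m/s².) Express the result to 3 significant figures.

t ≈ 2.31 s

For this body I = (2/5)MR², i.e. k = I/(MR²) = 0.4.
Translational: Mg sinθ − f = Ma. Rotational about the CM: fR = Iα = kMRa, so f = kMa.
Hence a = g sinθ/(1+k) = 10×sin14.1°/1.4 = 1.74 m/s².
Starting from rest, L = ½at², so t = √(2L/a) = √(2×4.65/1.74) ≈ 2.31 s.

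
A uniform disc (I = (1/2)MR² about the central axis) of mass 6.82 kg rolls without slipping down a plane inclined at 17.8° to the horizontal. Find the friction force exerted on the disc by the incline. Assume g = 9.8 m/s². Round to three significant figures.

Here I = (1/2)MR², so the shape factor k = I/(MR²) = 0.5.
Translational: Mg sinθ − f = Ma. Rotational about the CM: fR = Iα = kMRa, so f = kMa.
Combining, a = g sinθ/(1+k) and f = kMa = kMg sinθ/(1+k).
f = 0.5 × 6.82 × 9.8 × sin17.8° / 1.5 ≈ 6.81 N.

f ≈ 6.81 N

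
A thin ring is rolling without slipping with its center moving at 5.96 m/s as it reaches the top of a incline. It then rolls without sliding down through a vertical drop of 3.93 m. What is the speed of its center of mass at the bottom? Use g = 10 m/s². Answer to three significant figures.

For this body I = MR², i.e. k = I/(MR²) = 1.
The rolling condition ω = v/R makes the rotational term ½I(v/R)² = ½kMv², so KE_total = ½(1+k)Mv² = Mv².
Conserving energy between top and bottom: Mv² = Mv₀² + Mgh, hence v² = v₀² + 2gh/(1+k).
v = √(5.96² + 2×10×3.93/2) = √74.82 ≈ 8.65 m/s.

v ≈ 8.65 m/s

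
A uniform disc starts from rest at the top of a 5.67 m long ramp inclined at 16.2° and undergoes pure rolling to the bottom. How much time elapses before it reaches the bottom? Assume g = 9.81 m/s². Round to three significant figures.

t ≈ 2.49 s

With I = (1/2)MR², the ratio k = I/(MR²) is 0.5.
Newton's second law down the slope: Mg sinθ − f = Ma. The torque equation fR = Iα (with α = a/R) gives f = kMa.
Hence a = g sinθ/(1+k) = 9.81×sin16.2°/1.5 = 1.825 m/s².
Starting from rest, L = ½at², so t = √(2L/a) = √(2×5.67/1.825) ≈ 2.49 s.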